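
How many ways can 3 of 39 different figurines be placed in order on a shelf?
P(39,3) = 39!/(39-3)! = 54834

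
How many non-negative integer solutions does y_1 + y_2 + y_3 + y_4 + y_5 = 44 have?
C(44+5-1, 5-1) = C(48, 4) = 194580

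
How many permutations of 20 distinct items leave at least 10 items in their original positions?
Exactly j fixed points: C(20,j)·!(20-j); sum over j ≥ 10 (derangement numbers via !m = (m-1)·(!(m-1) + !(m-2)): !0..!10 = 1, 0, 1, 2, 9, 44, 265, 1854, 14833, 133496, 1334961). Σ_{j=10}^{20} C(20,j)·!(20-j) = C(20,10)·!10 + C(20,11)·!9 + C(20,12)·!8 + C(20,13)·!7 + C(20,14)·!6 + C(20,15)·!5 + C(20,16)·!4 + C(20,17)·!3 + C(20,18)·!2 + C(20,19)·!1 + C(20,20)·!0 = 184756·1334961 + 167960·133496 + 125970·14833 + 77520·1854 + 38760·265 + 15504·44 + 4845·9 + 1140·2 + 190·1 + 20·0 + 1·1 = 271087277418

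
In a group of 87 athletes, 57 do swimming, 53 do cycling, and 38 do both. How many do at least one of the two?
|A∪B| = |A| + |B| - |A∩B| = 57 + 53 - 38 = 72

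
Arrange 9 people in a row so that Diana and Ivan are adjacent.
Treat as block: (9-1)! × 2! = 40320 × 2 = 80640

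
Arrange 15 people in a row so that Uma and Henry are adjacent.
Treat as block: (15-1)! × 2! = 87178291200 × 2 = 174356582400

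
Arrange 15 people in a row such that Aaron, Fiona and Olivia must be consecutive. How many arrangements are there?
Treat the 3 as one block: (15-3+1)! × 3! = 6227020800 × 6 = 37362124800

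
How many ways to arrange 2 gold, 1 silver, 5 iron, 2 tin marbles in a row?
10! / (2! × 1! × 5! × 2!) = 7560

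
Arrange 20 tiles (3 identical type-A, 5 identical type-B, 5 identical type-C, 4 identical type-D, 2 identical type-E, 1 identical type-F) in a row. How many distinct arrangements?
20! / (3! × 5! × 5! × 4! × 2! × 1!) = 586637251200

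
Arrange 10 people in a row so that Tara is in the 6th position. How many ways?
Fix one position: (10-1)! = 362880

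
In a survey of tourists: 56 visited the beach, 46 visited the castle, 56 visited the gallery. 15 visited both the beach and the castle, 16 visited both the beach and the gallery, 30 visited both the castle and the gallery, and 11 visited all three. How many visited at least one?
|A∪B∪C| = 56+46+56-15-16-30+11 = 108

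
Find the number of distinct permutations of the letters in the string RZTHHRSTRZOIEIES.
16! / (2! × 2! × 2! × 2! × 2! × 1! × 2! × 3!) = 54486432000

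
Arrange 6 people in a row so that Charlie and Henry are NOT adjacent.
Total - adjacent = 6! - (6-1)!×2 = 720 - 240 = 480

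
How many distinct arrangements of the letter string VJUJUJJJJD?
10! / (2! × 6! × 1! × 1!) = 2520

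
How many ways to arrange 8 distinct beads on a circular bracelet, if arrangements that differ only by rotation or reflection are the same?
(8-1)!/2 = 5040/2 = 2520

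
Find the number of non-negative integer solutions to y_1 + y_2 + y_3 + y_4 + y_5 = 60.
C(60+5-1, 5-1) = C(64, 4) = 635376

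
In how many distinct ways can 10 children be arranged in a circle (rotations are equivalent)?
Circular: fix one position, arrange the rest. (10-1)! = 362880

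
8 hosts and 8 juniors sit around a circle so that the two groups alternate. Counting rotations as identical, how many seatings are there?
Fix one of the hosts: (8-1)! ways for the remaining hosts, × 8! ways for the juniors = 5040 × 40320 = 203212800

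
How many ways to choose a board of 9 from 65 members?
C(65,9) = 65!/(9!×56!) = 31966749880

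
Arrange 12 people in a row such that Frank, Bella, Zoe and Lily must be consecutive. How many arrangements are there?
Treat the 4 as one block: (12-4+1)! × 4! = 362880 × 24 = 8709120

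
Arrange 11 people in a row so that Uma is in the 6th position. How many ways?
Fix one position: (11-1)! = 3628800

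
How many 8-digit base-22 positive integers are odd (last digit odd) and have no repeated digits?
Last∈{1,3,5,7,9,11,13,15,17,19,21}. Last=0: 0. Last nonzero: 11×20×P(20,6) = 6139584000. Total = 6139584000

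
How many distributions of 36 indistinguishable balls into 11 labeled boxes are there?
C(36+11-1, 11-1) = C(46, 10) = 4076350421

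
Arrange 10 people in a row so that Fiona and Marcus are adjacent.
Treat as block: (10-1)! × 2! = 362880 × 2 = 725760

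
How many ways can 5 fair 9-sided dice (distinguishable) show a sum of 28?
Coefficient of x^28 in (x + x² + ... + x^9)^5. By inclusion-exclusion on dice exceeding 9: Σ_j (-1)^j C(5,j)·C(28-1-9j, 4) = C(5,0)·C(27,4) - C(5,1)·C(18,4) + C(5,2)·C(9,4) = 1·17550 - 5·3060 + 10·126 = 3510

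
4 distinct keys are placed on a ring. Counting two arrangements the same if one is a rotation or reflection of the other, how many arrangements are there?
(4-1)!/2 = 6/2 = 3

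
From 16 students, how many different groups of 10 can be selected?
C(16,10) = 16!/(10!×6!) = 8008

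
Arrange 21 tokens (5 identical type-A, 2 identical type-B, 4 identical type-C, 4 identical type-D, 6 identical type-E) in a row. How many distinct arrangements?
21! / (5! × 2! × 4! × 4! × 6!) = 513307594800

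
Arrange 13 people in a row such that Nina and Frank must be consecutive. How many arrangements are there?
Treat the 2 as one block: (13-2+1)! × 2! = 479001600 × 2 = 958003200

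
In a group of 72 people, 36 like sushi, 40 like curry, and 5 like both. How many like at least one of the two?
|A∪B| = |A| + |B| - |A∩B| = 36 + 40 - 5 = 71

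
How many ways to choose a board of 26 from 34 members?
C(34,26) = 34!/(26!×8!) = 18156204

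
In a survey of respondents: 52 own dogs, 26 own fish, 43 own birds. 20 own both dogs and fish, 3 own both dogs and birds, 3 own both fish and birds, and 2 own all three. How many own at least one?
|A∪B∪C| = 52+26+43-20-3-3+2 = 97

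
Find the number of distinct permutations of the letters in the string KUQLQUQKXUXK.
12! / (3! × 3! × 2! × 1! × 3!) = 1108800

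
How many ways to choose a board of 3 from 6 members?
C(6,3) = 6!/(3!×3!) = 20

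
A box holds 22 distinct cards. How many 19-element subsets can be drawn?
C(22,19) = 22!/(19!×3!) = 1540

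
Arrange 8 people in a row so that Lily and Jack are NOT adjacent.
Total - adjacent = 8! - (8-1)!×2 = 40320 - 10080 = 30240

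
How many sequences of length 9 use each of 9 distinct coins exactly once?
9! = 362880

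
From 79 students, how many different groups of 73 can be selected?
C(79,73) = 79!/(73!×6!) = 277962685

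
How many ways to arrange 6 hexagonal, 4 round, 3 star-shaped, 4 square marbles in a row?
17! / (6! × 4! × 3! × 4!) = 142942800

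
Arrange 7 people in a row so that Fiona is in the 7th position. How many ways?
Fix one position: (7-1)! = 720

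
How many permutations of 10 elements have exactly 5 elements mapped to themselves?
Choose the 5 fixed points C(10,5) = 252, derange the rest: !5 = Σ_{j=0}^{5} (-1)^j·5!/j! = 120 - 120 + 60 - 20 + 5 - 1 = 44. Product = 252 × 44 = 11088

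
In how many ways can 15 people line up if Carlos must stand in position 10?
Fix one position: (15-1)! = 87178291200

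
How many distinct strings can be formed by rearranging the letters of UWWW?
4! / (3! × 1!) = 4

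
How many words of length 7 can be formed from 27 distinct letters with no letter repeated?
P(27,7) = 27!/(27-7)! = 4475671200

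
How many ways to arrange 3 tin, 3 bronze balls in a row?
6! / (3! × 3!) = 20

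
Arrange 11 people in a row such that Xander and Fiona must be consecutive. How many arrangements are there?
Treat the 2 as one block: (11-2+1)! × 2! = 3628800 × 2 = 7257600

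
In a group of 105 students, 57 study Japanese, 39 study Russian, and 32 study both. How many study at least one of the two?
|A∪B| = |A| + |B| - |A∩B| = 57 + 39 - 32 = 64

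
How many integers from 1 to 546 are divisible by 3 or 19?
⌊546/3⌋ + ⌊546/19⌋ - ⌊546/57⌋ = 182 + 28 - 9 = 201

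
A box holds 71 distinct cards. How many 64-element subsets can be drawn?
C(71,64) = 71!/(64!×7!) = 1329890705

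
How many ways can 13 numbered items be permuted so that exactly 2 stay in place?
Choose the 2 fixed points C(13,2) = 78, derange the rest: !11 = Σ_{j=0}^{11} (-1)^j·11!/j! = 39916800 - 39916800 + 19958400 - 6652800 + 1663200 - 332640 + 55440 - 7920 + 990 - 110 + 11 - 1 = 14684570. Product = 78 × 14684570 = 1145396460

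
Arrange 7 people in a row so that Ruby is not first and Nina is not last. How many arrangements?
By inclusion-exclusion: 7! - 2×(7-1)! + (7-2)! = 5040 - 1440 + 120 = 3720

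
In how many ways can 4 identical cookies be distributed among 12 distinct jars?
C(4+12-1, 12-1) = C(15, 11) = 1365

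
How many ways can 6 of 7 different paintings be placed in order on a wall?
P(7,6) = 7!/(7-6)! = 5040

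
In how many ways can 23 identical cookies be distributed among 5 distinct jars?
C(23+5-1, 5-1) = C(27, 4) = 17550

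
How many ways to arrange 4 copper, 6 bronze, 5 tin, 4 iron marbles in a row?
19! / (4! × 6! × 5! × 4!) = 2444321880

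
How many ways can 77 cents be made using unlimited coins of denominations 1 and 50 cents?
Coefficient of x^77 in 1/(1-x^1) · 1/(1-x^50). Use j coins of 50 for j = 0..⌊77/50⌋ = 1, the rest in 1s: 1 + 1 = 2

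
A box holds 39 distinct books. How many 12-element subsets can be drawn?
C(39,12) = 39!/(12!×27!) = 3910797436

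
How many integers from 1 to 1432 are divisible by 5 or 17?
⌊1432/5⌋ + ⌊1432/17⌋ - ⌊1432/85⌋ = 286 + 84 - 16 = 354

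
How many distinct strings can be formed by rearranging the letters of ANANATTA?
8! / (2! × 2! × 4!) = 420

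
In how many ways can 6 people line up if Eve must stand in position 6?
Fix one position: (6-1)! = 120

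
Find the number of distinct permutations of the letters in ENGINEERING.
11! / (3! × 3! × 2! × 2! × 1!) = 277200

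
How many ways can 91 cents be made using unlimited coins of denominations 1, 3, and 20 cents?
Coefficient of x^91 in 1/(1-x^1) · 1/(1-x^3) · 1/(1-x^20). Case on j = number of 20-cent coins (j = 0..4); remainder r = 91 - 20j is made from {1,3} in ⌊r/3⌋+1 ways. r = 91, 71, 51, 31, 11 → 31 + 24 + 18 + 11 + 4 = 88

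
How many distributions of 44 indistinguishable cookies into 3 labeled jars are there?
C(44+3-1, 3-1) = C(46, 2) = 1035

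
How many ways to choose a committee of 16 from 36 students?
C(36,16) = 36!/(16!×20!) = 7307872110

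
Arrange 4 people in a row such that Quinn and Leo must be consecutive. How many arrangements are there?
Treat the 2 as one block: (4-2+1)! × 2! = 6 × 2 = 12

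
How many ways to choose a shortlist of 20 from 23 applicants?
C(23,20) = 23!/(20!×3!) = 1771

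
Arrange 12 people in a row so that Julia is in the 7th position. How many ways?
Fix one position: (12-1)! = 39916800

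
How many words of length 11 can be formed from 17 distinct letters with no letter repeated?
P(17,11) = 17!/(17-11)! = 494010316800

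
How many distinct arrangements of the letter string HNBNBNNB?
8! / (4! × 1! × 3!) = 280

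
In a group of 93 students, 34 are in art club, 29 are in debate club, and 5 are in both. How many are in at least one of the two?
|A∪B| = |A| + |B| - |A∩B| = 34 + 29 - 5 = 58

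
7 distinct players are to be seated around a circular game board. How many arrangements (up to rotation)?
Circular: fix one position, arrange the rest. (7-1)! = 720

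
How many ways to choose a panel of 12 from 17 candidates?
C(17,12) = 17!/(12!×5!) = 6188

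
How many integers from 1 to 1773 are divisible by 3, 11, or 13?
⌊1773/3⌋+⌊1773/11⌋+⌊1773/13⌋ - ⌊1773/33⌋-⌊1773/39⌋-⌊1773/143⌋ + ⌊1773/429⌋ = 591+161+136 - 53-45-12 + 4 = 782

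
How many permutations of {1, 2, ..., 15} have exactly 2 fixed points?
Choose the 2 fixed points C(15,2) = 105, derange the rest: !13 = Σ_{j=0}^{13} (-1)^j·13!/j! = 6227020800 - 6227020800 + 3113510400 - 1037836800 + 259459200 - 51891840 + 8648640 - 1235520 + 154440 - 17160 + 1716 - 156 + 13 - 1 = 2290792932. Product = 105 × 2290792932 = 240533257860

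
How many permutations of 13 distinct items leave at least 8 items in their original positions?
Exactly j fixed points: C(13,j)·!(13-j); sum over j ≥ 8 (derangement numbers via !m = (m-1)·(!(m-1) + !(m-2)): !0..!5 = 1, 0, 1, 2, 9, 44). Σ_{j=8}^{13} C(13,j)·!(13-j) = C(13,8)·!5 + C(13,9)·!4 + C(13,10)·!3 + C(13,11)·!2 + C(13,12)·!1 + C(13,13)·!0 = 1287·44 + 715·9 + 286·2 + 78·1 + 13·0 + 1·1 = 63714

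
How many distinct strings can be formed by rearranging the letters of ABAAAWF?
7! / (1! × 4! × 1! × 1!) = 210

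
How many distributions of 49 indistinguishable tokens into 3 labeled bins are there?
C(49+3-1, 3-1) = C(51, 2) = 1275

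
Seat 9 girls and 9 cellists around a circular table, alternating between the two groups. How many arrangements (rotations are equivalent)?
Fix one of the girls: (9-1)! ways for the remaining girls, × 9! ways for the cellists = 40320 × 362880 = 14631321600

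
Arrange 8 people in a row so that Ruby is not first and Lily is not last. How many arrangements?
By inclusion-exclusion: 8! - 2×(8-1)! + (8-2)! = 40320 - 10080 + 720 = 30960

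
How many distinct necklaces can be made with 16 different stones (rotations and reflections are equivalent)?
(16-1)!/2 = 1307674368000/2 = 653837184000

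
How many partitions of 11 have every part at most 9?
Let r_j(i) = number of partitions of i into parts ≤ j, for i = 0..11. r_1(i) = 1 for all i; r_j(i) = r_{j-1}(i) + r_j(i-j). Rows j = 2..9: ≤2: 1 1 2 2 3 3 4 4 5 5 6 6; ≤3: 1 1 2 3 4 5 7 8 10 12 14 16; ≤4: 1 1 2 3 5 6 9 11 15 18 23 27; ≤5: 1 1 2 3 5 7 10 13 18 23 30 37; ≤6: 1 1 2 3 5 7 11 14 20 26 35 44; ≤7: 1 1 2 3 5 7 11 15 21 28 38 49; ≤8: 1 1 2 3 5 7 11 15 22 29 40 52; ≤9: 1 1 2 3 5 7 11 15 22 30 41 54. r_9(11) = 54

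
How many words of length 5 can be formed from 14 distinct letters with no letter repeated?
P(14,5) = 14!/(14-5)! = 240240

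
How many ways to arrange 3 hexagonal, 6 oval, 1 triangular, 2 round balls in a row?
12! / (3! × 6! × 1! × 2!) = 55440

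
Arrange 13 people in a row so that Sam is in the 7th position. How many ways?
Fix one position: (13-1)! = 479001600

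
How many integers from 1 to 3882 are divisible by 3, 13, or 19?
⌊3882/3⌋+⌊3882/13⌋+⌊3882/19⌋ - ⌊3882/39⌋-⌊3882/57⌋-⌊3882/247⌋ + ⌊3882/741⌋ = 1294+298+204 - 99-68-15 + 5 = 1619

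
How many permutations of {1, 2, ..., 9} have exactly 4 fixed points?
Choose the 4 fixed points C(9,4) = 126, derange the rest: !5 = Σ_{j=0}^{5} (-1)^j·5!/j! = 120 - 120 + 60 - 20 + 5 - 1 = 44. Product = 126 × 44 = 5544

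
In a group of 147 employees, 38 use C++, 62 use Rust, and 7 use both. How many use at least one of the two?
|A∪B| = |A| + |B| - |A∩B| = 38 + 62 - 7 = 93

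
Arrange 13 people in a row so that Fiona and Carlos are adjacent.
Treat as block: (13-1)! × 2! = 479001600 × 2 = 958003200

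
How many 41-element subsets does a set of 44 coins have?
C(44,41) = 44!/(41!×3!) = 13244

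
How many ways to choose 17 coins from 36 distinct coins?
C(36,17) = 36!/(17!×19!) = 8597496600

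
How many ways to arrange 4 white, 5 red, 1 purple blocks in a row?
10! / (4! × 5! × 1!) = 1260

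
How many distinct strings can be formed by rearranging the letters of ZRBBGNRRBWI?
11! / (1! × 1! × 1! × 1! × 1! × 3! × 3!) = 1108800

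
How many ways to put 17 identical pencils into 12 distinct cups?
C(17+12-1, 12-1) = C(28, 11) = 21474180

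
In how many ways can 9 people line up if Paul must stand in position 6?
Fix one position: (9-1)! = 40320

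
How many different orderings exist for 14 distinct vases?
14! = 87178291200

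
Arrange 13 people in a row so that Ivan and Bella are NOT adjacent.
Total - adjacent = 13! - (13-1)!×2 = 6227020800 - 958003200 = 5269017600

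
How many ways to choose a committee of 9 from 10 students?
C(10,9) = 10!/(9!×1!) = 10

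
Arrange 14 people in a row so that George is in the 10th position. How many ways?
Fix one position: (14-1)! = 6227020800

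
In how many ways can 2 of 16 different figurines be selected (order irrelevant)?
C(16,2) = 16!/(2!×14!) = 120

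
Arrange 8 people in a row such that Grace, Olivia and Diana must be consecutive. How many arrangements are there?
Treat the 3 as one block: (8-3+1)! × 3! = 720 × 6 = 4320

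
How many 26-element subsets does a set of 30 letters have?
C(30,26) = 30!/(26!×4!) = 27405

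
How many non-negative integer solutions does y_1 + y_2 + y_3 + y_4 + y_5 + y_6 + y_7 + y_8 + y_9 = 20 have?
C(20+9-1, 9-1) = C(28, 8) = 3108105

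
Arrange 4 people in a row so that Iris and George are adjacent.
Treat as block: (4-1)! × 2! = 6 × 2 = 12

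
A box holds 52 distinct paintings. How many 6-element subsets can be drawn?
C(52,6) = 52!/(6!×46!) = 20358520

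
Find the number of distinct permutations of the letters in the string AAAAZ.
5! / (4! × 1!) = 5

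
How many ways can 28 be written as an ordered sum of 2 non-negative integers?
C(28+2-1, 2-1) = C(29, 1) = 29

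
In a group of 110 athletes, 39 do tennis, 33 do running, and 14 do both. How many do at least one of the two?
|A∪B| = |A| + |B| - |A∩B| = 39 + 33 - 14 = 58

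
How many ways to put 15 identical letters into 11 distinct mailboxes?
C(15+11-1, 11-1) = C(25, 10) = 3268760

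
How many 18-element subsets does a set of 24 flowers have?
C(24,18) = 24!/(18!×6!) = 134596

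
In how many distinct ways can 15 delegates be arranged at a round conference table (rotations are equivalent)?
Circular: fix one position, arrange the rest. (15-1)! = 87178291200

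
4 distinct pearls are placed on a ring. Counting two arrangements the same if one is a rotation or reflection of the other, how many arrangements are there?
(4-1)!/2 = 6/2 = 3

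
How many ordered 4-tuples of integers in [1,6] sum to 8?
Coefficient of x^8 in (x + x² + ... + x^6)^4. By inclusion-exclusion on dice exceeding 6: Σ_j (-1)^j C(4,j)·C(8-1-6j, 3) = C(4,0)·C(7,3) = 1·35 = 35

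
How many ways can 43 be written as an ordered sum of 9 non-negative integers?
C(43+9-1, 9-1) = C(51, 8) = 636763050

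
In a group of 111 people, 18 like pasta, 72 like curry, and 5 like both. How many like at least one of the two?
|A∪B| = |A| + |B| - |A∩B| = 18 + 72 - 5 = 85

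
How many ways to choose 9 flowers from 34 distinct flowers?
C(34,9) = 34!/(9!×25!) = 52451256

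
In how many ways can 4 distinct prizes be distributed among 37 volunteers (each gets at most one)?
P(37,4) = 37!/(37-4)! = 1585080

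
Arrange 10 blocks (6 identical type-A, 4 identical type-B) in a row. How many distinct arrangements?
10! / (6! × 4!) = 210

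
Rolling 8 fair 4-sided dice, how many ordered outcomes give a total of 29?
Coefficient of x^29 in (x + x² + ... + x^4)^8. By inclusion-exclusion on dice exceeding 4: Σ_j (-1)^j C(8,j)·C(29-1-4j, 7) = C(8,0)·C(28,7) - C(8,1)·C(24,7) + C(8,2)·C(20,7) - C(8,3)·C(16,7) + C(8,4)·C(12,7) - C(8,5)·C(8,7) = 1·1184040 - 8·346104 + 28·77520 - 56·11440 + 70·792 - 56·8 = 120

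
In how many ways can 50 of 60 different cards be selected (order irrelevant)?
C(60,50) = 60!/(50!×10!) = 75394027566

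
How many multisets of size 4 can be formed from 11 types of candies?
C(4+11-1, 11-1) = C(14, 10) = 1001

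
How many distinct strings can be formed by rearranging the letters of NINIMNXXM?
9! / (2! × 2! × 2! × 3!) = 7560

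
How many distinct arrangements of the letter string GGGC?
4! / (1! × 3!) = 4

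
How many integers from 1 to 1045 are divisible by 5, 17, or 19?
⌊1045/5⌋+⌊1045/17⌋+⌊1045/19⌋ - ⌊1045/85⌋-⌊1045/95⌋-⌊1045/323⌋ + ⌊1045/1615⌋ = 209+61+55 - 12-11-3 + 0 = 299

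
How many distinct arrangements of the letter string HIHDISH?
7! / (3! × 1! × 2! × 1!) = 420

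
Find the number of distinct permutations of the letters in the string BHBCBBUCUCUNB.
13! / (5! × 3! × 3! × 1! × 1!) = 1441440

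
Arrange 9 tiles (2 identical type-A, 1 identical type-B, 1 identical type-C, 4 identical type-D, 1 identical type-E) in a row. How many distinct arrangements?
9! / (2! × 1! × 1! × 4! × 1!) = 7560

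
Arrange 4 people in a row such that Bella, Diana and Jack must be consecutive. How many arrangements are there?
Treat the 3 as one block: (4-3+1)! × 3! = 2 × 6 = 12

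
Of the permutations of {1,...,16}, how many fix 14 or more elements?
Exactly j fixed points: C(16,j)·!(16-j); sum over j ≥ 14 (derangement numbers via !m = (m-1)·(!(m-1) + !(m-2)): !0..!2 = 1, 0, 1). Σ_{j=14}^{16} C(16,j)·!(16-j) = C(16,14)·!2 + C(16,15)·!1 + C(16,16)·!0 = 120·1 + 16·0 + 1·1 = 121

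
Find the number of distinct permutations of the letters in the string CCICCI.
6! / (2! × 4!) = 15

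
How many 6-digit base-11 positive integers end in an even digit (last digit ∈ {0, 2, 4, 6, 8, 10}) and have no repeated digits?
Last∈{0,2,4,6,8,10}. Last=0: 30240. Last nonzero: 5×9×P(9,4) = 136080. Total = 166320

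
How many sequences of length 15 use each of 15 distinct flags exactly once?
15! = 1307674368000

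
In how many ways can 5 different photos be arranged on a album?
5! = 120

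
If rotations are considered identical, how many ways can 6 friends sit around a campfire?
Circular: fix one position, arrange the rest. (6-1)! = 120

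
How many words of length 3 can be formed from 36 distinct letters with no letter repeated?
P(36,3) = 36!/(36-3)! = 42840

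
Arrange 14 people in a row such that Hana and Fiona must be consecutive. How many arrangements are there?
Treat the 2 as one block: (14-2+1)! × 2! = 6227020800 × 2 = 12454041600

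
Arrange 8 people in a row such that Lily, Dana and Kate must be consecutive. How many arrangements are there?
Treat the 3 as one block: (8-3+1)! × 3! = 720 × 6 = 4320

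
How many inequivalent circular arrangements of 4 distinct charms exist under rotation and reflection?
(4-1)!/2 = 6/2 = 3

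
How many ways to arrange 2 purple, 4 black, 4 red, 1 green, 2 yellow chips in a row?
13! / (2! × 4! × 4! × 1! × 2!) = 2702700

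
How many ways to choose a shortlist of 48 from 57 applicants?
C(57,48) = 57!/(48!×9!) = 8996462475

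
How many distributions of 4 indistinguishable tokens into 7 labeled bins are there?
C(4+7-1, 7-1) = C(10, 6) = 210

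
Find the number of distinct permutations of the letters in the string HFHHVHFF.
8! / (4! × 1! × 3!) = 280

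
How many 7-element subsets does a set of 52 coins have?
C(52,7) = 52!/(7!×45!) = 133784560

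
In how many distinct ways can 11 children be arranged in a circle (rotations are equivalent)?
Circular: fix one position, arrange the rest. (11-1)! = 3628800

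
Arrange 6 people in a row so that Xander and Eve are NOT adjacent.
Total - adjacent = 6! - (6-1)!×2 = 720 - 240 = 480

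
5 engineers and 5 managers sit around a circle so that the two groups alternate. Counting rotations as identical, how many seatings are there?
Fix one of the engineers: (5-1)! ways for the remaining engineers, × 5! ways for the managers = 24 × 120 = 2880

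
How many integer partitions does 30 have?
Pentagonal recurrence p(n) = p(n-1) + p(n-2) - p(n-5) - p(n-7) + p(n-12) + p(n-15) - ... gives p(0..29) = 1, 1, 2, 3, 5, 7, 11, 15, 22, 30, 42, 56, 77, 101, 135, 176, 231, 297, 385, 490, 627, 792, 1002, 1255, 1575, 1958, 2436, 3010, 3718, 4565. p(30) = p(29) + p(28) - p(25) - p(23) + p(18) + p(15) - p(8) - p(4) = 4565 + 3718 - 1958 - 1255 + 385 + 176 - 22 - 5 = 5604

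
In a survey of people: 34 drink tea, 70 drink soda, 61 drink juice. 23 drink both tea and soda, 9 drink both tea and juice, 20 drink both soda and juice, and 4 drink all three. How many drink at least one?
|A∪B∪C| = 34+70+61-23-9-20+4 = 117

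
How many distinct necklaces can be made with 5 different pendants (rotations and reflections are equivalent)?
(5-1)!/2 = 24/2 = 12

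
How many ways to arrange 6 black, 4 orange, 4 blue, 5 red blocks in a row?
19! / (6! × 4! × 4! × 5!) = 2444321880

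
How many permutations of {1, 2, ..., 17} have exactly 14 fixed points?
Choose the 14 fixed points C(17,14) = 680, derange the rest: !3 = Σ_{j=0}^{3} (-1)^j·3!/j! = 6 - 6 + 3 - 1 = 2. Product = 680 × 2 = 1360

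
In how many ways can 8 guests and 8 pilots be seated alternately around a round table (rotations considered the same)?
Fix one of the guests: (8-1)! ways for the remaining guests, × 8! ways for the pilots = 5040 × 40320 = 203212800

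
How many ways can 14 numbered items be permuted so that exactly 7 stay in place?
Choose the 7 fixed points C(14,7) = 3432, derange the rest: !7 = Σ_{j=0}^{7} (-1)^j·7!/j! = 5040 - 5040 + 2520 - 840 + 210 - 42 + 7 - 1 = 1854. Product = 3432 × 1854 = 6362928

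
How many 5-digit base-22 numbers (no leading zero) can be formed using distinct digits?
First digit: 21 choices (nonzero). Then descending: 21 × 21 × 20 × 19 × 18 = 3016440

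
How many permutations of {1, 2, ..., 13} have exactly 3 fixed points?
Choose the 3 fixed points C(13,3) = 286, derange the rest: !10 = Σ_{j=0}^{10} (-1)^j·10!/j! = 3628800 - 3628800 + 1814400 - 604800 + 151200 - 30240 + 5040 - 720 + 90 - 10 + 1 = 1334961. Product = 286 × 1334961 = 381798846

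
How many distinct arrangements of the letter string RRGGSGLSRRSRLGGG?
16! / (5! × 2! × 3! × 6!) = 20180160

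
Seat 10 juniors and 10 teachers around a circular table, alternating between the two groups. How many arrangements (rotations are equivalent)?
Fix one of the juniors: (10-1)! ways for the remaining juniors, × 10! ways for the teachers = 362880 × 3628800 = 1316818944000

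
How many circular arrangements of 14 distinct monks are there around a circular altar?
Circular: fix one position, arrange the rest. (14-1)! = 6227020800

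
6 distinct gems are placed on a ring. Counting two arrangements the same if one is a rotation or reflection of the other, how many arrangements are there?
(6-1)!/2 = 120/2 = 60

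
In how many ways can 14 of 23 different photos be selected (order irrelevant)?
C(23,14) = 23!/(14!×9!) = 817190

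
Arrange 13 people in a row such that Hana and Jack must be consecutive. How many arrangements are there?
Treat the 2 as one block: (13-2+1)! × 2! = 479001600 × 2 = 958003200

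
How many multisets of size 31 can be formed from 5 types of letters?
C(31+5-1, 5-1) = C(35, 4) = 52360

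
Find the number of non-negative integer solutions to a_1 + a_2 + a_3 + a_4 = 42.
C(42+4-1, 4-1) = C(45, 3) = 14190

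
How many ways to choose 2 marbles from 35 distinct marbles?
C(35,2) = 35!/(2!×33!) = 595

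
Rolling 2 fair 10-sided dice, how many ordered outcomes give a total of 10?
Coefficient of x^10 in (x + x² + ... + x^10)^2. By inclusion-exclusion on dice exceeding 10: Σ_j (-1)^j C(2,j)·C(10-1-10j, 1) = C(2,0)·C(9,1) = 1·9 = 9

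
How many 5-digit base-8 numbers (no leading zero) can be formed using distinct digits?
First digit: 7 choices (nonzero). Then descending: 7 × 7 × 6 × 5 × 4 = 5880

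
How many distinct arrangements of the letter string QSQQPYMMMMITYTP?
15! / (2! × 4! × 3! × 2! × 1! × 1! × 2!) = 1135134000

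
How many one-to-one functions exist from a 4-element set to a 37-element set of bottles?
P(37,4) = 37!/(37-4)! = 1585080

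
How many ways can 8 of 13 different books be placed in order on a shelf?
P(13,8) = 13!/(13-8)! = 51891840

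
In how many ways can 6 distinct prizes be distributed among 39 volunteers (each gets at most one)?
P(39,6) = 39!/(39-6)! = 2349088560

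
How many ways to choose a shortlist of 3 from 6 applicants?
C(6,3) = 6!/(3!×3!) = 20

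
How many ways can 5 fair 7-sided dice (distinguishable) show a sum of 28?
Coefficient of x^28 in (x + x² + ... + x^7)^5. By inclusion-exclusion on dice exceeding 7: Σ_j (-1)^j C(5,j)·C(28-1-7j, 4) = C(5,0)·C(27,4) - C(5,1)·C(20,4) + C(5,2)·C(13,4) - C(5,3)·C(6,4) = 1·17550 - 5·4845 + 10·715 - 10·15 = 325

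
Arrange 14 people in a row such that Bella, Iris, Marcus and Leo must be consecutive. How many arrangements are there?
Treat the 4 as one block: (14-4+1)! × 4! = 39916800 × 24 = 958003200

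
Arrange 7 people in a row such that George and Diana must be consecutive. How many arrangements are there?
Treat the 2 as one block: (7-2+1)! × 2! = 720 × 2 = 1440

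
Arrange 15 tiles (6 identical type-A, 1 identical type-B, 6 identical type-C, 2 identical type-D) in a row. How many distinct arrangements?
15! / (6! × 1! × 6! × 2!) = 1261260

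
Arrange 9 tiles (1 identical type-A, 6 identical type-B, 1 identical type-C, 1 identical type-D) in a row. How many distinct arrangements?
9! / (1! × 6! × 1! × 1!) = 504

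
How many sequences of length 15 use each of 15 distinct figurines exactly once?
15! = 1307674368000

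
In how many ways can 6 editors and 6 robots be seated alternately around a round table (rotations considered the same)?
Fix one of the editors: (6-1)! ways for the remaining editors, × 6! ways for the robots = 120 × 720 = 86400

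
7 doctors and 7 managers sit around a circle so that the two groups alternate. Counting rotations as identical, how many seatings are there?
Fix one of the doctors: (7-1)! ways for the remaining doctors, × 7! ways for the managers = 720 × 5040 = 3628800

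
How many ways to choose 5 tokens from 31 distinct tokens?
C(31,5) = 31!/(5!×26!) = 169911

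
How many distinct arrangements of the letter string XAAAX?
5! / (2! × 3!) = 10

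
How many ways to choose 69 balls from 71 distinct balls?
C(71,69) = 71!/(69!×2!) = 2485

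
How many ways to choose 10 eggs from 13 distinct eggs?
C(13,10) = 13!/(10!×3!) = 286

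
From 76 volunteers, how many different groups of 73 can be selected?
C(76,73) = 76!/(73!×3!) = 70300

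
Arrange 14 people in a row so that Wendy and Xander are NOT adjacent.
Total - adjacent = 14! - (14-1)!×2 = 87178291200 - 12454041600 = 74724249600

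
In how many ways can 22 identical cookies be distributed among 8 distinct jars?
C(22+8-1, 8-1) = C(29, 7) = 1560780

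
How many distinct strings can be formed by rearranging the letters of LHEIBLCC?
8! / (2! × 1! × 2! × 1! × 1! × 1!) = 10080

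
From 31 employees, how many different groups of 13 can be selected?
C(31,13) = 31!/(13!×18!) = 206253075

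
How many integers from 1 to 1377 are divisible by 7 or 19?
⌊1377/7⌋ + ⌊1377/19⌋ - ⌊1377/133⌋ = 196 + 72 - 10 = 258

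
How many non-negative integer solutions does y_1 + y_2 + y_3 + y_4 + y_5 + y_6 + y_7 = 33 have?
C(33+7-1, 7-1) = C(39, 6) = 3262623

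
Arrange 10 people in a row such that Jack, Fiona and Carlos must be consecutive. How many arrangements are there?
Treat the 3 as one block: (10-3+1)! × 3! = 40320 × 6 = 241920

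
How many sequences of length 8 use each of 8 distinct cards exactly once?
8! = 40320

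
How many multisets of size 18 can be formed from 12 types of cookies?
C(18+12-1, 12-1) = C(29, 11) = 34597290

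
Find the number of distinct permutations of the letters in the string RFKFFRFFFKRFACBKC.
17! / (1! × 7! × 2! × 3! × 3! × 1!) = 980179200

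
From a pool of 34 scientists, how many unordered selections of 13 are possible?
C(34,13) = 34!/(13!×21!) = 927983760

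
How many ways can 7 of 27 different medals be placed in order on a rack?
P(27,7) = 27!/(27-7)! = 4475671200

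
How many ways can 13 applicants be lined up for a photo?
13! = 6227020800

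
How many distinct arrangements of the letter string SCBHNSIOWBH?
11! / (2! × 2! × 2! × 1! × 1! × 1! × 1! × 1!) = 4989600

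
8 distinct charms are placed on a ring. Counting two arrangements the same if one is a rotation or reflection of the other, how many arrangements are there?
(8-1)!/2 = 5040/2 = 2520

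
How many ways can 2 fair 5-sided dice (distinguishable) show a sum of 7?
Coefficient of x^7 in (x + x² + ... + x^5)^2. By inclusion-exclusion on dice exceeding 5: Σ_j (-1)^j C(2,j)·C(7-1-5j, 1) = C(2,0)·C(6,1) - C(2,1)·C(1,1) = 1·6 - 2·1 = 4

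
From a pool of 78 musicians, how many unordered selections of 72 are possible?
C(78,72) = 78!/(72!×6!) = 256851595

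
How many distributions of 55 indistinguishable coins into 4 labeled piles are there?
C(55+4-1, 4-1) = C(58, 3) = 30856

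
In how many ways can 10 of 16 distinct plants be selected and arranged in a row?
P(16,10) = 16!/(16-10)! = 29059430400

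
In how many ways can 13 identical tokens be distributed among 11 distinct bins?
C(13+11-1, 11-1) = C(23, 10) = 1144066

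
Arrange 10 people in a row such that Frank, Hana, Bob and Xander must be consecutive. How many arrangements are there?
Treat the 4 as one block: (10-4+1)! × 4! = 5040 × 24 = 120960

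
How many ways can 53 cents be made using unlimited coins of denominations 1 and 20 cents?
Coefficient of x^53 in 1/(1-x^1) · 1/(1-x^20). Use j coins of 20 for j = 0..⌊53/20⌋ = 2, the rest in 1s: 2 + 1 = 3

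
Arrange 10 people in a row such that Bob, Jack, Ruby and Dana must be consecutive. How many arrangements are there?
Treat the 4 as one block: (10-4+1)! × 4! = 5040 × 24 = 120960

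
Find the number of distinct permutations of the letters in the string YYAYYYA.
7! / (2! × 5!) = 21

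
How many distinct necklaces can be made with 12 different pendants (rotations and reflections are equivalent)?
(12-1)!/2 = 39916800/2 = 19958400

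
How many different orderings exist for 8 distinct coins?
8! = 40320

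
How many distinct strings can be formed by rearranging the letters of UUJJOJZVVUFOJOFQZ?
17! / (3! × 2! × 2! × 1! × 2! × 3! × 4!) = 51459408000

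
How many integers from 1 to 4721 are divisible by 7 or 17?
⌊4721/7⌋ + ⌊4721/17⌋ - ⌊4721/119⌋ = 674 + 277 - 39 = 912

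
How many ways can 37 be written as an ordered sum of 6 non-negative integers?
C(37+6-1, 6-1) = C(42, 5) = 850668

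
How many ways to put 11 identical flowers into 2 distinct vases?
C(11+2-1, 2-1) = C(12, 1) = 12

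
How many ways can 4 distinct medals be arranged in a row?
4! = 24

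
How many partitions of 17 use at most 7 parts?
By conjugation, equals partitions of 17 into parts ≤ 7. Let r_j(i) = number of partitions of i into parts ≤ j, for i = 0..17. r_1(i) = 1 for all i; r_j(i) = r_{j-1}(i) + r_j(i-j). Rows j = 2..7: ≤2: 1 1 2 2 3 3 4 4 5 5 6 6 7 7 8 8 9 9; ≤3: 1 1 2 3 4 5 7 8 10 12 14 16 19 21 24 27 30 33; ≤4: 1 1 2 3 5 6 9 11 15 18 23 27 34 39 47 54 64 72; ≤5: 1 1 2 3 5 7 10 13 18 23 30 37 47 57 70 84 101 119; ≤6: 1 1 2 3 5 7 11 14 20 26 35 44 58 71 90 110 136 163; ≤7: 1 1 2 3 5 7 11 15 21 28 38 49 65 82 105 131 164 201. r_7(17) = 201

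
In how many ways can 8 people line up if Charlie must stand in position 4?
Fix one position: (8-1)! = 5040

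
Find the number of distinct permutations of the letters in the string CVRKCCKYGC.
10! / (1! × 1! × 2! × 1! × 4! × 1!) = 75600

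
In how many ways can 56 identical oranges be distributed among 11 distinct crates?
C(56+11-1, 11-1) = C(66, 10) = 210980549208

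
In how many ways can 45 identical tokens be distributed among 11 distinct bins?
C(45+11-1, 11-1) = C(55, 10) = 29248649430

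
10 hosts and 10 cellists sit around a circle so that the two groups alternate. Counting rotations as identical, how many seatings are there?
Fix one of the hosts: (10-1)! ways for the remaining hosts, × 10! ways for the cellists = 362880 × 3628800 = 1316818944000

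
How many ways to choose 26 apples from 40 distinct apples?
C(40,26) = 40!/(26!×14!) = 23206929840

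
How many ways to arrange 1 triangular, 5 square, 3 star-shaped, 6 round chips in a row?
15! / (1! × 5! × 3! × 6!) = 2522520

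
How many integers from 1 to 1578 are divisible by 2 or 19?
⌊1578/2⌋ + ⌊1578/19⌋ - ⌊1578/38⌋ = 789 + 83 - 41 = 831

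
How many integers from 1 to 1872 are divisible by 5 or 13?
⌊1872/5⌋ + ⌊1872/13⌋ - ⌊1872/65⌋ = 374 + 144 - 28 = 490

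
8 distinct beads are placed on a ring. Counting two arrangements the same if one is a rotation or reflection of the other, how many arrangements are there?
(8-1)!/2 = 5040/2 = 2520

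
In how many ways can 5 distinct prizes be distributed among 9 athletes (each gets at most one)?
P(9,5) = 9!/(9-5)! = 15120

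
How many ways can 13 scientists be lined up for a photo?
13! = 6227020800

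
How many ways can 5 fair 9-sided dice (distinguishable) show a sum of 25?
Coefficient of x^25 in (x + x² + ... + x^9)^5. By inclusion-exclusion on dice exceeding 9: Σ_j (-1)^j C(5,j)·C(25-1-9j, 4) = C(5,0)·C(24,4) - C(5,1)·C(15,4) + C(5,2)·C(6,4) = 1·10626 - 5·1365 + 10·15 = 3951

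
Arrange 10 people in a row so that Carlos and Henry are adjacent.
Treat as block: (10-1)! × 2! = 362880 × 2 = 725760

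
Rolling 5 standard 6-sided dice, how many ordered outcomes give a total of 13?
Coefficient of x^13 in (x + x² + ... + x^6)^5. By inclusion-exclusion on dice exceeding 6: Σ_j (-1)^j C(5,j)·C(13-1-6j, 4) = C(5,0)·C(12,4) - C(5,1)·C(6,4) = 1·495 - 5·15 = 420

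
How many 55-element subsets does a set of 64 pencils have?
C(64,55) = 64!/(55!×9!) = 27540584512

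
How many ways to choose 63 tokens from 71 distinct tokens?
C(71,63) = 71!/(63!×8!) = 10639125640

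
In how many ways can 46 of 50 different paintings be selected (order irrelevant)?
C(50,46) = 50!/(46!×4!) = 230300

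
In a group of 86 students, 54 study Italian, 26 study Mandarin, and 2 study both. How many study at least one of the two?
|A∪B| = |A| + |B| - |A∩B| = 54 + 26 - 2 = 78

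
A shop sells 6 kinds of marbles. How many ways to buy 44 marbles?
C(44+6-1, 6-1) = C(49, 5) = 1906884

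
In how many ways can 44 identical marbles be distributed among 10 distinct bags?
C(44+10-1, 10-1) = C(53, 9) = 4431613550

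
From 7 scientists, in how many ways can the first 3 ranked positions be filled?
P(7,3) = 7!/(7-3)! = 210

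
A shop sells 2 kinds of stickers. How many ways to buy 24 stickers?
C(24+2-1, 2-1) = C(25, 1) = 25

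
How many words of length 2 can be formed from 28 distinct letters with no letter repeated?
P(28,2) = 28!/(28-2)! = 756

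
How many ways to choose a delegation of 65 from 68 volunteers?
C(68,65) = 68!/(65!×3!) = 50116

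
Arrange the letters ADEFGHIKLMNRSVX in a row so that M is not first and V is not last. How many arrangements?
By inclusion-exclusion: 15! - 2×(15-1)! + (15-2)! = 1307674368000 - 174356582400 + 6227020800 = 1139544806400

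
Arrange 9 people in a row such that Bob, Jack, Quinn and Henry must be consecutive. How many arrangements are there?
Treat the 4 as one block: (9-4+1)! × 4! = 720 × 24 = 17280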